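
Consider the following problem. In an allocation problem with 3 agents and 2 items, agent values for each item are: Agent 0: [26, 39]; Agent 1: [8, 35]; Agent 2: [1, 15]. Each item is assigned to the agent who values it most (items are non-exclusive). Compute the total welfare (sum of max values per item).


Step 1: For each item, find the maximum value among all agents.
Step 2: Item 0 -> Agent 0 (value 26)
Step 3: Item 1 -> Agent 0 (value 39)
Step 4: Total welfare = 26 + 39 = 65

65


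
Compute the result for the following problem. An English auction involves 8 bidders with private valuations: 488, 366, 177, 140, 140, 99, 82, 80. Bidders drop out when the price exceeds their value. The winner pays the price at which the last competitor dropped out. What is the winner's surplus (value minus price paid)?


Step 1: Identify the highest value: 488
Step 2: Identify the second-highest value: 366
Step 3: The final price = second-highest value = 366
Step 4: Surplus = 488 - 366 = 122

122


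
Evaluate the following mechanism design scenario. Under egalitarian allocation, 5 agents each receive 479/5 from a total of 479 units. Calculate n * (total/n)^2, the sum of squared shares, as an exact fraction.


Step 1: Each agent's share = 479/5
Step 2: Square of each share = (479/5)^2 = 229441/25
Step 3: Sum of squares = 5 * 229441/25 = 229441/5

229441/5


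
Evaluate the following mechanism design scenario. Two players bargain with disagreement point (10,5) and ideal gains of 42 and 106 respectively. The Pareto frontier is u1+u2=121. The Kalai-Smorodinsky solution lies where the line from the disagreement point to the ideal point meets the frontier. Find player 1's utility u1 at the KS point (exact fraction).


Step 1: At the KS point, (u1-d1)/r1 = (u2-d2)/r2 = t and u1+u2 = 121
Step 2: u1 = d1 + r1*t and u2 = d2 + r2*t, so (d1 + r1*t) + (d2 + r2*t) = 121
Step 3: t = (121 - 10 - 5)/(42 + 106) = 106/148 = 53/74
Step 4: u1 = d1 + r1*t = 10 + 42 * 53/74 = 1483/37
Step 5: (Check: u2 = d2 + r2*t = 2994/37; u1+u2 = 1483/37 + 2994/37 = 121, on the frontier.)

1483/37


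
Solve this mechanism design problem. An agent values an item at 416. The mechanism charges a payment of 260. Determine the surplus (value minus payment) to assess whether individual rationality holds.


Step 1: Surplus = value - payment = 416 - 260 = 156
Step 2: IR is satisfied (surplus >= 0)

156


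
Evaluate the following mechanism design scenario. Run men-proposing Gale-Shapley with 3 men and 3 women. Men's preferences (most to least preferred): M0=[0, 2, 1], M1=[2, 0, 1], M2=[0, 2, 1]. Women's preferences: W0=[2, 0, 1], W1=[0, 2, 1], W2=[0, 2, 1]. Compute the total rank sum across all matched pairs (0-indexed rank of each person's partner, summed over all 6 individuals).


Step 1: Run Gale-Shapley (men propose, women hold best offer):
  M0 proposes to W0; she accepts
  M1 proposes to W2; she accepts
  M2 proposes to W0; she switches from M0
  M0 proposes to W2; she switches from M1
  M1 proposes to W0; rejected
  M1 proposes to W1; she accepts
Step 2: Final matching: W0-M2, W1-M1, W2-M0
Step 3: 0-indexed ranks (man's rank of his match, then woman's): 0 + 0 + 2 + 2 + 1 + 0
Step 4: Total rank sum = 5

5


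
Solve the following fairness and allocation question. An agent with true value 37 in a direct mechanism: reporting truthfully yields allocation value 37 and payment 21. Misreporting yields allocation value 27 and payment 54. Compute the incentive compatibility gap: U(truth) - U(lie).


Step 1: U(truth) = value - payment = 37 - 21 = 16
Step 2: U(lie) = allocation - payment = 27 - 54 = -27
Step 3: IC gap = 16 - (-27) = 43

43


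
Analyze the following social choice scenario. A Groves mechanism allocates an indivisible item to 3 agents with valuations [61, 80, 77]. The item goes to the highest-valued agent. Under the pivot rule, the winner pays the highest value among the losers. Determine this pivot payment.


Step 1: The efficient winner is agent 1 with value 80
Step 2: Other agents' values: [61, 77]
Step 3: Pivot payment = max(others) = 77
Step 4: The winner pays 77

77


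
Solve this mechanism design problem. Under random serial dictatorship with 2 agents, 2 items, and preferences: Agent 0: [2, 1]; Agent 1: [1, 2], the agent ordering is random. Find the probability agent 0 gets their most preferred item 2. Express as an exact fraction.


Step 1: Agent 0 wants item 2
Step 2: There are 2 possible orderings of agents
Step 3: In 2 orderings, agent 0 gets item 2
Step 4: Probability = 2/2 = 1

1


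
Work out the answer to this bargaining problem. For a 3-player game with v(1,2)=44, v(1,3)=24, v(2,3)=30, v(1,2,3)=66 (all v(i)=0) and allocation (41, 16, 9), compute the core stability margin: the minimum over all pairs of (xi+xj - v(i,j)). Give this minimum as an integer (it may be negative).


Step 1: Slack for coalition (1,2): x1+x2 - v12 = 57 - 44 = 13
Step 2: Slack for coalition (1,3): x1+x3 - v13 = 50 - 24 = 26
Step 3: Slack for coalition (2,3): x2+x3 - v23 = 25 - 30 = -5
Step 4: Minimum slack = min(13, 26, -5) = -5, attained by (2,3); coalition (2,3) can block (slack < 0), so the allocation is not in the core

-5


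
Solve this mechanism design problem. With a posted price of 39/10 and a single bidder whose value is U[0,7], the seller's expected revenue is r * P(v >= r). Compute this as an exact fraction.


Step 1: Posted price r = 39/10, value support [0,7]
Step 2: P(v >= r) = (7 - 39/10)/7 = 31/70
Step 3: Expected revenue = r * P(v >= r) = 39/10 * 31/70
Step 4: Revenue = 1209/700

1209/700


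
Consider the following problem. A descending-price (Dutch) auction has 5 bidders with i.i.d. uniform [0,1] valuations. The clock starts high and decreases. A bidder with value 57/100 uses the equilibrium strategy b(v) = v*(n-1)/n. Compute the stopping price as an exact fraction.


Step 1: Dutch auctions are strategically equivalent to first-price auctions
Step 2: The equilibrium bid is b(v) = v*(n-1)/n
Step 3: b = 57/100 * 4/5
Step 4: b = 57/125

57/125


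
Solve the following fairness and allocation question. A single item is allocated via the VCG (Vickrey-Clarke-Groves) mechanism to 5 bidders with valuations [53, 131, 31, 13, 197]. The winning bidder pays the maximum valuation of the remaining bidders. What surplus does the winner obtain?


Step 1: The winner is the agent with the highest value: agent 4 with value 197
Step 2: Values of other agents: [53, 131, 31, 13]
Step 3: VCG payment = max of others' values = 131
Step 4: Surplus = 197 - 131 = 66

66


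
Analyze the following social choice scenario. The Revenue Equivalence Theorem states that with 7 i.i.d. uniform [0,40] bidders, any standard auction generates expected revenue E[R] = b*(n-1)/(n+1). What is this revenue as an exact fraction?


Step 1: By Revenue Equivalence, expected revenue = b*(n-1)/(n+1)
Step 2: Substituting n = 7, b = 40
Step 3: Revenue = 40*(7-1)/(7+1) = 40*6/8
Step 4: Revenue = 240/8 = 30

30


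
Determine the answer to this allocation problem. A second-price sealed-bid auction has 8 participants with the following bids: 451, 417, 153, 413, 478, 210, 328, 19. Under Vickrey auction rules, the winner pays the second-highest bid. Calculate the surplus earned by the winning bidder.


Step 1: Sort bids in descending order: 478, 451, 417, 413, 328, 210, 153, 19
Step 2: The winning bid is the highest: 478
Step 3: The payment equals the second-highest bid: 451
Step 4: Surplus = winner's bid - payment = 478 - 451 = 27

27


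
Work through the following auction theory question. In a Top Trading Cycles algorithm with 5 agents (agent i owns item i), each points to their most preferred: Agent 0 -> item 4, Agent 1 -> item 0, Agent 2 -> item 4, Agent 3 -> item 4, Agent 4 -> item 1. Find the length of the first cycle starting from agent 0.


Step 1: Trace the pointer graph from agent 0: 0 -> 4 -> 1 -> 0
Step 2: A cycle is detected when we revisit agent 0
Step 3: The cycle is: 0 -> 4 -> 1 -> 0
Step 4: Cycle length = 3

3


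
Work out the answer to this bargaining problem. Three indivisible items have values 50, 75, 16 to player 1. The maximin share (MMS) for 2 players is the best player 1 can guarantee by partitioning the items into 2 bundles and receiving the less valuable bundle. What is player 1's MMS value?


Step 1: Item values = 50, 75, 16
Step 2: Enumerate all 2-bundle partitions and take the smaller bundle:
  Partition 1: {50} vs {75,16} -> bundles 50, 91; min = 50
  Partition 2: {75} vs {50,16} -> bundles 75, 66; min = 66
  Partition 3: {16} vs {50,75} -> bundles 16, 125; min = 16
Step 3: MMS = max(50, 66, 16) = 66

66


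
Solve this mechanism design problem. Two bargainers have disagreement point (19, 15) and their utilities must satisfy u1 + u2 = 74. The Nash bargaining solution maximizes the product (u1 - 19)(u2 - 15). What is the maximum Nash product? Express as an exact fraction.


Step 1: The Nash solution splits surplus symmetrically above the disagreement point
Step 2: u1 = (total + d1 - d2)/2 = (74 + 19 - 15)/2 = 39
Step 3: u2 = (total - d1 + d2)/2 = (74 - 19 + 15)/2 = 35
Step 4: Nash product = (39 - 19) * (35 - 15)
Step 5: = 20 * 20 = 400

400


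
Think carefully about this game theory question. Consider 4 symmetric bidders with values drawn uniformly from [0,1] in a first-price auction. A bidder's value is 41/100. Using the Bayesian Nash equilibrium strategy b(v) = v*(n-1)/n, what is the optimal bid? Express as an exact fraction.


Step 1: The symmetric BNE bidding function is b(v) = v * (n-1) / n
Step 2: Substitute v = 41/100 and n = 4
Step 3: b = 41/100 * 3/4
Step 4: b = 123/400

123/400


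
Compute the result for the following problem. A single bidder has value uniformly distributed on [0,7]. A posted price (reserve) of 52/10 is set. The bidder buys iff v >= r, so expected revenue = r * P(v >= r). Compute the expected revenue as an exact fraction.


Step 1: Posted price r = 26/5, value support [0,7]
Step 2: P(v >= r) = (7 - 26/5)/7 = 9/35
Step 3: Expected revenue = r * P(v >= r) = 26/5 * 9/35
Step 4: Revenue = 234/175

234/175


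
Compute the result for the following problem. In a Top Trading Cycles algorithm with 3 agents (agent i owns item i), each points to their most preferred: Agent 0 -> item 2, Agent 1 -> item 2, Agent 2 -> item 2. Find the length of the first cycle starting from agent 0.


Step 1: Trace the pointer graph from agent 0: 0 -> 2 -> 2
Step 2: A cycle is detected when we revisit agent 2
Step 3: The cycle is: 2 -> 2
Step 4: Cycle length = 1

1


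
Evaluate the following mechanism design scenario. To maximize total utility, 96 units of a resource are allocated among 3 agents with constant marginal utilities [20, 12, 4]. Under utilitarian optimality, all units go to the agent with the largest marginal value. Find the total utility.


Step 1: The marginal utilities are [20, 12, 4]
Step 2: The highest marginal utility is 20
Step 3: All 96 units go to that agent
Step 4: Total utility = 20 * 96 = 1920

1920


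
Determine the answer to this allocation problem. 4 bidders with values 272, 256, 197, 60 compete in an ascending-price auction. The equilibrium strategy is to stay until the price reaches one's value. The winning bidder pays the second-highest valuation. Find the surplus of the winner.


Step 1: Identify the highest value: 272
Step 2: Identify the second-highest value: 256
Step 3: The final price = second-highest value = 256
Step 4: Surplus = 272 - 256 = 16

16


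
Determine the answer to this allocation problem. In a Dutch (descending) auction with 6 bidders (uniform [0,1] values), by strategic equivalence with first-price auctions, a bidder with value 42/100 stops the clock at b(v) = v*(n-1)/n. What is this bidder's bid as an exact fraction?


Step 1: Dutch auctions are strategically equivalent to first-price auctions
Step 2: The equilibrium bid is b(v) = v*(n-1)/n
Step 3: b = 21/50 * 5/6
Step 4: b = 7/20

7/20


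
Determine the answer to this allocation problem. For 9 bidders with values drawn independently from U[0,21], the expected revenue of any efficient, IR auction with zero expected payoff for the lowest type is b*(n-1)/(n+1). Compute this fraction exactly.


Step 1: By Revenue Equivalence, expected revenue = b*(n-1)/(n+1)
Step 2: Substituting n = 9, b = 21
Step 3: Revenue = 21*(9-1)/(9+1) = 21*8/10
Step 4: Revenue = 168/10 = 84/5

84/5


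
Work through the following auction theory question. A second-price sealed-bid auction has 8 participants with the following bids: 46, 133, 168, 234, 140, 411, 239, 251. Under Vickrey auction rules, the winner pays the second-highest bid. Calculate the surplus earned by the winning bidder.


Step 1: Sort bids in descending order: 411, 251, 239, 234, 168, 140, 133, 46
Step 2: The winning bid is the highest: 411
Step 3: The payment equals the second-highest bid: 251
Step 4: Surplus = winner's bid - payment = 411 - 251 = 160

160


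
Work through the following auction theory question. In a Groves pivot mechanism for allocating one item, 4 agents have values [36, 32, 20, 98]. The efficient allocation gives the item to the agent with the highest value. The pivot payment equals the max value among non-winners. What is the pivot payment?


Step 1: The efficient winner is agent 3 with value 98
Step 2: Other agents' values: [36, 32, 20]
Step 3: Pivot payment = max(others) = 36
Step 4: The winner pays 36

36


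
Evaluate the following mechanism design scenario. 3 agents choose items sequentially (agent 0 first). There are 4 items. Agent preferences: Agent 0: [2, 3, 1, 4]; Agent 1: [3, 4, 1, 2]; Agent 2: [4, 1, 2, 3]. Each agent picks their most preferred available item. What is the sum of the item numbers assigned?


Step 1: Agent 0 picks item 2
Step 2: Agent 1 picks item 3
Step 3: Agent 2 picks item 4
Step 4: Sum = 2 + 3 + 4 = 9

9


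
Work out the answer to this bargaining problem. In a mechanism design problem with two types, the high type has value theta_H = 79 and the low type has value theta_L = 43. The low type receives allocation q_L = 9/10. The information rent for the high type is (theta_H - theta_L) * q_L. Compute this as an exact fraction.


Step 1: theta_H - theta_L = 79 - 43 = 36
Step 2: Information rent = (theta_H - theta_L) * q_L
Step 3: = 36 * 9/10
Step 4: = 162/5

162/5


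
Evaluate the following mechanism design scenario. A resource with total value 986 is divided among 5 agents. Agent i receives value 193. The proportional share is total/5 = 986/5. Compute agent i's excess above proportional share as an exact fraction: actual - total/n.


Step 1: Proportional share = 986/5
Step 2: Agent's actual allocation = 193
Step 3: Excess = 193 - 986/5 = -21/5

-21/5


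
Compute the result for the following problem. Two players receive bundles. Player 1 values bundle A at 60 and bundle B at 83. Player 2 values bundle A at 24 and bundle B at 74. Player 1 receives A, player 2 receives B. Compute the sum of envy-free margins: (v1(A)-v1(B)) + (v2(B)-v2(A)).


Step 1: Player 1's margin = v1(A) - v1(B) = 60 - 83 = -23
Step 2: Player 2's margin = v2(B) - v2(A) = 74 - 24 = 50
Step 3: Total margin = -23 + 50 = 27

27


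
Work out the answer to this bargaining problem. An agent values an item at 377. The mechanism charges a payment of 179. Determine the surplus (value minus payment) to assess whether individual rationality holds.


Step 1: Surplus = value - payment = 377 - 179 = 198
Step 2: IR is satisfied (surplus >= 0)

198


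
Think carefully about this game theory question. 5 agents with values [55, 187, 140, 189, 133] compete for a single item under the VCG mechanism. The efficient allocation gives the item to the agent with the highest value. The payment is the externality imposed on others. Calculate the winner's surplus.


Step 1: The winner is the agent with the highest value: agent 3 with value 189
Step 2: Values of other agents: [55, 187, 140, 133]
Step 3: VCG payment = max of others' values = 187
Step 4: Surplus = 189 - 187 = 2

2


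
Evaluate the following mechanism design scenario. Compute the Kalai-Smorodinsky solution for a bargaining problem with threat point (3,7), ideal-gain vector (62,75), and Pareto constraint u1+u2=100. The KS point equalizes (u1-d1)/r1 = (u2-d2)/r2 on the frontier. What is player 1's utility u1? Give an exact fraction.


Step 1: At the KS point, (u1-d1)/r1 = (u2-d2)/r2 = t and u1+u2 = 100
Step 2: u1 = d1 + r1*t and u2 = d2 + r2*t, so (d1 + r1*t) + (d2 + r2*t) = 100
Step 3: t = (100 - 3 - 7)/(62 + 75) = 90/137
Step 4: u1 = d1 + r1*t = 3 + 62 * 90/137 = 5991/137
Step 5: (Check: u2 = d2 + r2*t = 7709/137; u1+u2 = 5991/137 + 7709/137 = 100, on the frontier.)

5991/137


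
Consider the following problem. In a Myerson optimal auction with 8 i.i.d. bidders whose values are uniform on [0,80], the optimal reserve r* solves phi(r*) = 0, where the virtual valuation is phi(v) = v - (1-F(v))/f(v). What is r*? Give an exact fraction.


Step 1: For U[0,80], F(v) = v/80 and f(v) = 1/80
Step 2: phi(v) = v - (1 - v/80)/(1/80) = v - (80 - v) = 2v - 80
Step 3: Set phi(r*) = 0: 2r* - 80 = 0
Step 4: r* = 80/2 = 40 (the number of bidders n = 8 does not enter)

40


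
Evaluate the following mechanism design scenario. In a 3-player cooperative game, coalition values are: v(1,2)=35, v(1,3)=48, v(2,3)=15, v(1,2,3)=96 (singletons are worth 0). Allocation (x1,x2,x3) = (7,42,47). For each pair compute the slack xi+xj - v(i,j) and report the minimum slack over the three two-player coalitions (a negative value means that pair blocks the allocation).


Step 1: Slack for coalition (1,2): x1+x2 - v12 = 49 - 35 = 14
Step 2: Slack for coalition (1,3): x1+x3 - v13 = 54 - 48 = 6
Step 3: Slack for coalition (2,3): x2+x3 - v23 = 89 - 15 = 74
Step 4: Minimum slack = min(14, 6, 74) = 6, attained by (1,3); no pair can gain by deviating, so the allocation is in the core

6


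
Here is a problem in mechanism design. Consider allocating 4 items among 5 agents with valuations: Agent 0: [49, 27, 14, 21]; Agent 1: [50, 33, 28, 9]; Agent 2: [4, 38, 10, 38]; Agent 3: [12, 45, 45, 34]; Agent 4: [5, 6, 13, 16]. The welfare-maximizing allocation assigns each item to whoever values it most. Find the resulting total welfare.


Step 1: For each item, find the maximum value among all agents.
Step 2: Item 0 -> Agent 1 (value 50)
Step 3: Item 1 -> Agent 3 (value 45)
Step 4: Item 2 -> Agent 3 (value 45)
Step 5: Item 3 -> Agent 2 (value 38)
Step 6: Total welfare = 50 + 45 + 45 + 38 = 178

178


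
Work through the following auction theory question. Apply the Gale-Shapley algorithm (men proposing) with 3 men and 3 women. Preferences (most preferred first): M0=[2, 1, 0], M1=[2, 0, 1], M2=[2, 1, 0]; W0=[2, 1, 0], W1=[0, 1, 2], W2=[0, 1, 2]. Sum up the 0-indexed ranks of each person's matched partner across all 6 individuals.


Step 1: Run Gale-Shapley (men propose, women hold best offer):
  M0 proposes to W2; she accepts
  M1 proposes to W2; rejected
  M1 proposes to W0; she accepts
  M2 proposes to W2; rejected
  M2 proposes to W1; she accepts
Step 2: Final matching: W0-M1, W1-M2, W2-M0
Step 3: 0-indexed ranks (man's rank of his match, then woman's): 1 + 1 + 1 + 2 + 0 + 0
Step 4: Total rank sum = 5

5


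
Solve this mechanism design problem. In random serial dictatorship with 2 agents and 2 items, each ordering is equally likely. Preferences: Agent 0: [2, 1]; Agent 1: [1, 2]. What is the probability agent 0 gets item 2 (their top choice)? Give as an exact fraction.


Step 1: Agent 0 wants item 2
Step 2: There are 2 possible orderings of agents
Step 3: In 2 orderings, agent 0 gets item 2
Step 4: Probability = 2/2 = 1

1


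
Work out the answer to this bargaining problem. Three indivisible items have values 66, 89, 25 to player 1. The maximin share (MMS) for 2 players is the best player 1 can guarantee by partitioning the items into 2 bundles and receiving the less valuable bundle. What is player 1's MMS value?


Step 1: Item values = 66, 89, 25
Step 2: Enumerate all 2-bundle partitions and take the smaller bundle:
  Partition 1: {66} vs {89,25} -> bundles 66, 114; min = 66
  Partition 2: {89} vs {66,25} -> bundles 89, 91; min = 89
  Partition 3: {25} vs {66,89} -> bundles 25, 155; min = 25
Step 3: MMS = max(66, 89, 25) = 89

89


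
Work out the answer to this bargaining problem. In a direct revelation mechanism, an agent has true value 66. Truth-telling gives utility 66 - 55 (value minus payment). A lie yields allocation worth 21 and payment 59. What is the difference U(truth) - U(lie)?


Step 1: U(truth) = value - payment = 66 - 55 = 11
Step 2: U(lie) = allocation - payment = 21 - 59 = -38
Step 3: IC gap = 11 - (-38) = 49

49


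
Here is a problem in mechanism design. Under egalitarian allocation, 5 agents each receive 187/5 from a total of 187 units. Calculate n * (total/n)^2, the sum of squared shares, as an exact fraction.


Step 1: Each agent's share = 187/5
Step 2: Square of each share = (187/5)^2 = 34969/25
Step 3: Sum of squares = 5 * 34969/25 = 34969/5

34969/5


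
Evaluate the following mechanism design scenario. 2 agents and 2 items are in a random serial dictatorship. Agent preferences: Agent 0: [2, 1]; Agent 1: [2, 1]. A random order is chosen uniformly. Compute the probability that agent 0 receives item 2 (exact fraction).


Step 1: Agent 0 wants item 2
Step 2: There are 2 possible orderings of agents
Step 3: In 1 orderings, agent 0 gets item 2
Step 4: Probability = 1/2

1/2


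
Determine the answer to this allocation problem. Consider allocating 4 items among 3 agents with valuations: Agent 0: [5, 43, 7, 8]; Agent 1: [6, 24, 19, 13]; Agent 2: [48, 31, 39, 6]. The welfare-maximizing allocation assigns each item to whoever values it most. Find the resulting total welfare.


Step 1: For each item, find the maximum value among all agents.
Step 2: Item 0 -> Agent 2 (value 48)
Step 3: Item 1 -> Agent 0 (value 43)
Step 4: Item 2 -> Agent 2 (value 39)
Step 5: Item 3 -> Agent 1 (value 13)
Step 6: Total welfare = 48 + 43 + 39 + 13 = 143

143


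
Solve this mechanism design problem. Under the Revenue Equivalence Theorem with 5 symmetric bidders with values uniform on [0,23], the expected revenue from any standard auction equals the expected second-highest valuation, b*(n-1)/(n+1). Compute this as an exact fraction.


Step 1: By Revenue Equivalence, expected revenue = b*(n-1)/(n+1)
Step 2: Substituting n = 5, b = 23
Step 3: Revenue = 23*(5-1)/(5+1) = 23*4/6
Step 4: Revenue = 92/6 = 46/3

46/3


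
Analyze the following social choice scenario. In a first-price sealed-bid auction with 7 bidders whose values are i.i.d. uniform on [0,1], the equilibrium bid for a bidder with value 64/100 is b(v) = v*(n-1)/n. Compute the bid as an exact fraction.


Step 1: The symmetric BNE bidding function is b(v) = v * (n-1) / n
Step 2: Substitute v = 16/25 and n = 7
Step 3: b = 16/25 * 6/7
Step 4: b = 96/175

96/175


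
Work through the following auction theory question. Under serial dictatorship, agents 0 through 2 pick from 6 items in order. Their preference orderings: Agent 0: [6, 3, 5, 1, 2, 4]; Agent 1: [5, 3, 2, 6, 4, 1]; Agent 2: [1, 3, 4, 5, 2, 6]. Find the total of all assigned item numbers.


Step 1: Agent 0 picks item 6
Step 2: Agent 1 picks item 5
Step 3: Agent 2 picks item 1
Step 4: Sum = 6 + 5 + 1 = 12

12


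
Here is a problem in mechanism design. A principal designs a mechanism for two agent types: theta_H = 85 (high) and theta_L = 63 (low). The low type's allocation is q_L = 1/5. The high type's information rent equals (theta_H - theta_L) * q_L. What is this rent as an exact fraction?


Step 1: theta_H - theta_L = 85 - 63 = 22
Step 2: Information rent = (theta_H - theta_L) * q_L
Step 3: = 22 * 1/5
Step 4: = 22/5

22/5


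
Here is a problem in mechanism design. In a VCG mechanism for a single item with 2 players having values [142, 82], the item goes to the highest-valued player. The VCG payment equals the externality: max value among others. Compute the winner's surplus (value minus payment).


Step 1: The winner is the agent with the highest value: agent 0 with value 142
Step 2: Values of other agents: [82]
Step 3: VCG payment = max of others' values = 82
Step 4: Surplus = 142 - 82 = 60

60


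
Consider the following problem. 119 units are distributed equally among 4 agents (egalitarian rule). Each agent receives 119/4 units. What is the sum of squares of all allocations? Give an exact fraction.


Step 1: Each agent's share = 119/4
Step 2: Square of each share = (119/4)^2 = 14161/16
Step 3: Sum of squares = 4 * 14161/16 = 14161/4

14161/4


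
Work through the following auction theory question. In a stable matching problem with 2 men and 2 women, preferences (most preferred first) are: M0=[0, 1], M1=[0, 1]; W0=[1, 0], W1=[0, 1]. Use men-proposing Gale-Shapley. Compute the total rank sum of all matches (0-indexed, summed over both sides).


Step 1: Run Gale-Shapley (men propose, women hold best offer):
  M0 proposes to W0; she accepts
  M1 proposes to W0; she switches from M0
  M0 proposes to W1; she accepts
Step 2: Final matching: W0-M1, W1-M0
Step 3: 0-indexed ranks (man's rank of his match, then woman's): 0 + 0 + 1 + 0
Step 4: Total rank sum = 1

1


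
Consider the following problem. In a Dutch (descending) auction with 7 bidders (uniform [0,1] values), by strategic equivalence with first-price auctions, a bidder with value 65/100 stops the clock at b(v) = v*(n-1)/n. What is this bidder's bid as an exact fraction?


Step 1: Dutch auctions are strategically equivalent to first-price auctions
Step 2: The equilibrium bid is b(v) = v*(n-1)/n
Step 3: b = 13/20 * 6/7
Step 4: b = 39/70

39/70


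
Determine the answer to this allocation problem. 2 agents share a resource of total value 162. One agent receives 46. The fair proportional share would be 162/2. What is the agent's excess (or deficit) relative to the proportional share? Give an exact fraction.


Step 1: Proportional share = 162/2 = 81
Step 2: Agent's actual allocation = 46
Step 3: Excess = 46 - 81 = -35

-35


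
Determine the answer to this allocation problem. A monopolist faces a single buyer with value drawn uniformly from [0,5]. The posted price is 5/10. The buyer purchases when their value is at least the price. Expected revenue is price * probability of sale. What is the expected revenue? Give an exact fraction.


Step 1: Posted price r = 1/2, value support [0,5]
Step 2: P(v >= r) = (5 - 1/2)/5 = 9/10
Step 3: Expected revenue = r * P(v >= r) = 1/2 * 9/10
Step 4: Revenue = 9/20

9/20


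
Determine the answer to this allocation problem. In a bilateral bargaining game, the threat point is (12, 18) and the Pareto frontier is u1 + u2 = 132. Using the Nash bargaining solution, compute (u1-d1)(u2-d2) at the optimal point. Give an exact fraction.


Step 1: The Nash solution splits surplus symmetrically above the disagreement point
Step 2: u1 = (total + d1 - d2)/2 = (132 + 12 - 18)/2 = 63
Step 3: u2 = (total - d1 + d2)/2 = (132 - 12 + 18)/2 = 69
Step 4: Nash product = (63 - 12) * (69 - 18)
Step 5: = 51 * 51 = 2601

2601


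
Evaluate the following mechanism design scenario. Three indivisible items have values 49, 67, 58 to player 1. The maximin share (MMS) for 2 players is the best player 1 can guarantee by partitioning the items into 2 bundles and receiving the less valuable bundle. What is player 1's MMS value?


Step 1: Item values = 49, 67, 58
Step 2: Enumerate all 2-bundle partitions and take the smaller bundle:
  Partition 1: {49} vs {67,58} -> bundles 49, 125; min = 49
  Partition 2: {67} vs {49,58} -> bundles 67, 107; min = 67
  Partition 3: {58} vs {49,67} -> bundles 58, 116; min = 58
Step 3: MMS = max(49, 67, 58) = 67

67


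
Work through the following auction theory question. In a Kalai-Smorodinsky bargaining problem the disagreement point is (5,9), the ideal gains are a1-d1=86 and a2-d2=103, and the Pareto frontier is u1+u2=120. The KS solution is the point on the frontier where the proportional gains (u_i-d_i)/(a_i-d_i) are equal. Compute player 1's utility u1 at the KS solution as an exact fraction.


Step 1: At the KS point, (u1-d1)/r1 = (u2-d2)/r2 = t and u1+u2 = 120
Step 2: u1 = d1 + r1*t and u2 = d2 + r2*t, so (d1 + r1*t) + (d2 + r2*t) = 120
Step 3: t = (120 - 5 - 9)/(86 + 103) = 106/189
Step 4: u1 = d1 + r1*t = 5 + 86 * 106/189 = 10061/189
Step 5: (Check: u2 = d2 + r2*t = 12619/189; u1+u2 = 10061/189 + 12619/189 = 120, on the frontier.)

10061/189


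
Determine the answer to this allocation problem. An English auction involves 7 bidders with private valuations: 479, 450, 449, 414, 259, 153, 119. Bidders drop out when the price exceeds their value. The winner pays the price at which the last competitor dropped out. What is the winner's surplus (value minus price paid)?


Step 1: Identify the highest value: 479
Step 2: Identify the second-highest value: 450
Step 3: The final price = second-highest value = 450
Step 4: Surplus = 479 - 450 = 29

29


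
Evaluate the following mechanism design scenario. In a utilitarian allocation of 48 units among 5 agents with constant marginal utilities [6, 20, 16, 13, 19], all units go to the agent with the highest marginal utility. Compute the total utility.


Step 1: The marginal utilities are [6, 20, 16, 13, 19]
Step 2: The highest marginal utility is 20
Step 3: All 48 units go to that agent
Step 4: Total utility = 20 * 48 = 960

960


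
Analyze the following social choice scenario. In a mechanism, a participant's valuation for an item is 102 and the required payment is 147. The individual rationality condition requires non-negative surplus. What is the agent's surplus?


Step 1: Surplus = value - payment = 102 - 147 = -45
Step 2: IR is violated (surplus < 0)

-45


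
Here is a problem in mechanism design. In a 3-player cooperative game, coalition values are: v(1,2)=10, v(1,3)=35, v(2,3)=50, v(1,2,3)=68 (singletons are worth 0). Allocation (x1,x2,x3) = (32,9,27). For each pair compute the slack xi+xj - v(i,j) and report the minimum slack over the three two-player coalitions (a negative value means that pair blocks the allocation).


Step 1: Slack for coalition (1,2): x1+x2 - v12 = 41 - 10 = 31
Step 2: Slack for coalition (1,3): x1+x3 - v13 = 59 - 35 = 24
Step 3: Slack for coalition (2,3): x2+x3 - v23 = 36 - 50 = -14
Step 4: Minimum slack = min(31, 24, -14) = -14, attained by (2,3); coalition (2,3) can block (slack < 0), so the allocation is not in the core

-14


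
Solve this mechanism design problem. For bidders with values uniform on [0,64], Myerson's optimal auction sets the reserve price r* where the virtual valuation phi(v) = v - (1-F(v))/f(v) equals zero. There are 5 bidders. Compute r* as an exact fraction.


Step 1: For U[0,64], F(v) = v/64 and f(v) = 1/64
Step 2: phi(v) = v - (1 - v/64)/(1/64) = v - (64 - v) = 2v - 64
Step 3: Set phi(r*) = 0: 2r* - 64 = 0
Step 4: r* = 64/2 = 32 (the number of bidders n = 5 does not enter)

32


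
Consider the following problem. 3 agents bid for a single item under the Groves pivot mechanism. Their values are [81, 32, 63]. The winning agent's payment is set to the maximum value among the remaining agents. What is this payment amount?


Step 1: The efficient winner is agent 0 with value 81
Step 2: Other agents' values: [32, 63]
Step 3: Pivot payment = max(others) = 63
Step 4: The winner pays 63

63


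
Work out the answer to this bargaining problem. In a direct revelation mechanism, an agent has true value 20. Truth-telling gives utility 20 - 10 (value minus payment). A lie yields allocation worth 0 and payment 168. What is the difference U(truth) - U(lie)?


Step 1: U(truth) = value - payment = 20 - 10 = 10
Step 2: U(lie) = allocation - payment = 0 - 168 = -168
Step 3: IC gap = 10 - (-168) = 178

178


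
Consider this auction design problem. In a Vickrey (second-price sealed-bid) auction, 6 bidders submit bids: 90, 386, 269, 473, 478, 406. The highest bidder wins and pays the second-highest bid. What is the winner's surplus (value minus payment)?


Step 1: Sort bids in descending order: 478, 473, 406, 386, 269, 90
Step 2: The winning bid is the highest: 478
Step 3: The payment equals the second-highest bid: 473
Step 4: Surplus = winner's bid - payment = 478 - 473 = 5

5


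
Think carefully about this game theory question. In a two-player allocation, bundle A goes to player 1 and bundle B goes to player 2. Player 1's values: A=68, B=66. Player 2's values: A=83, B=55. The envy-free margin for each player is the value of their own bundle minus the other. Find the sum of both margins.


Step 1: Player 1's margin = v1(A) - v1(B) = 68 - 66 = 2
Step 2: Player 2's margin = v2(B) - v2(A) = 55 - 83 = -28
Step 3: Total margin = 2 + -28 = -26

-26


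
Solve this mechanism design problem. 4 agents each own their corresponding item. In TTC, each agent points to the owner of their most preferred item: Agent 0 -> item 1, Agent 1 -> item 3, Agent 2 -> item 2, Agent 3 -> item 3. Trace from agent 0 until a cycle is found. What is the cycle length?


Step 1: Trace the pointer graph from agent 0: 0 -> 1 -> 3 -> 3
Step 2: A cycle is detected when we revisit agent 3
Step 3: The cycle is: 3 -> 3
Step 4: Cycle length = 1

1


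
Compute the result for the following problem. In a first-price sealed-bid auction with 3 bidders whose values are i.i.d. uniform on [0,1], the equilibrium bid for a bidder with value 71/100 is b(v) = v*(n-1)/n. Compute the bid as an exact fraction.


Step 1: The symmetric BNE bidding function is b(v) = v * (n-1) / n
Step 2: Substitute v = 71/100 and n = 3
Step 3: b = 71/100 * 2/3
Step 4: b = 71/150

71/150


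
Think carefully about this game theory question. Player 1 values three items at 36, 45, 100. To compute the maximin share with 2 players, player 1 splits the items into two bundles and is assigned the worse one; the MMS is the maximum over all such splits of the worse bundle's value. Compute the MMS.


Step 1: Item values = 36, 45, 100
Step 2: Enumerate all 2-bundle partitions and take the smaller bundle:
  Partition 1: {36} vs {45,100} -> bundles 36, 145; min = 36
  Partition 2: {45} vs {36,100} -> bundles 45, 136; min = 45
  Partition 3: {100} vs {36,45} -> bundles 100, 81; min = 81
Step 3: MMS = max(36, 45, 81) = 81

81


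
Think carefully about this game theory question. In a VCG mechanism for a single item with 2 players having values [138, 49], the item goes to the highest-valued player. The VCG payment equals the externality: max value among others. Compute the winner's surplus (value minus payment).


Step 1: The winner is the agent with the highest value: agent 0 with value 138
Step 2: Values of other agents: [49]
Step 3: VCG payment = max of others' values = 49
Step 4: Surplus = 138 - 49 = 89

89


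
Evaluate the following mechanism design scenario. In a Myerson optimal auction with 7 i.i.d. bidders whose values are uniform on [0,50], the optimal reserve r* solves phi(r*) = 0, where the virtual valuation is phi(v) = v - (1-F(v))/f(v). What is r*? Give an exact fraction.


Step 1: For U[0,50], F(v) = v/50 and f(v) = 1/50
Step 2: phi(v) = v - (1 - v/50)/(1/50) = v - (50 - v) = 2v - 50
Step 3: Set phi(r*) = 0: 2r* - 50 = 0
Step 4: r* = 50/2 = 25 (the number of bidders n = 7 does not enter)

25


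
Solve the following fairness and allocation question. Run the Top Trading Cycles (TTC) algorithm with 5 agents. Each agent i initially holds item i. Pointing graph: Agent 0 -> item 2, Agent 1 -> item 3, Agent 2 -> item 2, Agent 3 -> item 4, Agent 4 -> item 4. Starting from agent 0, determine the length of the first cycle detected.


Step 1: Trace the pointer graph from agent 0: 0 -> 2 -> 2
Step 2: A cycle is detected when we revisit agent 2
Step 3: The cycle is: 2 -> 2
Step 4: Cycle length = 1

1


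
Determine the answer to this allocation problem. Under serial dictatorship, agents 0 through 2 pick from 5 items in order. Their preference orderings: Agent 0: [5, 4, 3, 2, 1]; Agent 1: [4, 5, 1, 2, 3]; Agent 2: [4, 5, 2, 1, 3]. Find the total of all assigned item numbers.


Step 1: Agent 0 picks item 5
Step 2: Agent 1 picks item 4
Step 3: Agent 2 picks item 2
Step 4: Sum = 5 + 4 + 2 = 11

11


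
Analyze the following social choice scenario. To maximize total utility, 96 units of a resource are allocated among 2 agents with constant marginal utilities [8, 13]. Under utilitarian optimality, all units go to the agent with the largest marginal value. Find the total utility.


Step 1: The marginal utilities are [8, 13]
Step 2: The highest marginal utility is 13
Step 3: All 96 units go to that agent
Step 4: Total utility = 13 * 96 = 1248

1248


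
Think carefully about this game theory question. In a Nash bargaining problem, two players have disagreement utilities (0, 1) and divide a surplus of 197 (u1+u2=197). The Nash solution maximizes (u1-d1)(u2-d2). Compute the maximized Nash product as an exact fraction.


Step 1: The Nash solution splits surplus symmetrically above the disagreement point
Step 2: u1 = (total + d1 - d2)/2 = (197 + 0 - 1)/2 = 98
Step 3: u2 = (total - d1 + d2)/2 = (197 - 0 + 1)/2 = 99
Step 4: Nash product = (98 - 0) * (99 - 1)
Step 5: = 98 * 98 = 9604

9604


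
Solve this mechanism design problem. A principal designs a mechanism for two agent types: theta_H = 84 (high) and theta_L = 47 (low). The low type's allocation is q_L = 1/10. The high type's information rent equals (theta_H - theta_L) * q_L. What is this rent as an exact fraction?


Step 1: theta_H - theta_L = 84 - 47 = 37
Step 2: Information rent = (theta_H - theta_L) * q_L
Step 3: = 37 * 1/10
Step 4: = 37/10

37/10


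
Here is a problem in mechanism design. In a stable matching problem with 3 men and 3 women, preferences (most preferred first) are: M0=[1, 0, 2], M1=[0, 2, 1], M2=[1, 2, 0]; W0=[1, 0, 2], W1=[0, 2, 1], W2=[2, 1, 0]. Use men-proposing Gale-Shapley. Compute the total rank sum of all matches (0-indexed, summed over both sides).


Step 1: Run Gale-Shapley (men propose, women hold best offer):
  M0 proposes to W1; she accepts
  M1 proposes to W0; she accepts
  M2 proposes to W1; rejected
  M2 proposes to W2; she accepts
Step 2: Final matching: W0-M1, W1-M0, W2-M2
Step 3: 0-indexed ranks (man's rank of his match, then woman's): 0 + 0 + 0 + 0 + 1 + 0
Step 4: Total rank sum = 1

1


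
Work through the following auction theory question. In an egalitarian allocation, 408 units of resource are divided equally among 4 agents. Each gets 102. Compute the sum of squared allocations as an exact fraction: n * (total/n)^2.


Step 1: Each agent's share = 408/4 = 102
Step 2: Square of each share = (102)^2 = 10404
Step 3: Sum of squares = 4 * 10404 = 41616

41616


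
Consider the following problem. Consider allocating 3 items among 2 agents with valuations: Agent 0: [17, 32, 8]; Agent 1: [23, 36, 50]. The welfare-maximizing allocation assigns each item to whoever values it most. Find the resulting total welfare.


Step 1: For each item, find the maximum value among all agents.
Step 2: Item 0 -> Agent 1 (value 23)
Step 3: Item 1 -> Agent 1 (value 36)
Step 4: Item 2 -> Agent 1 (value 50)
Step 5: Total welfare = 23 + 36 + 50 = 109

109


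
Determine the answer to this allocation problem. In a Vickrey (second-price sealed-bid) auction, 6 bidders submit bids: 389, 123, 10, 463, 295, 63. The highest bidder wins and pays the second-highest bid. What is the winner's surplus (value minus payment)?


Step 1: Sort bids in descending order: 463, 389, 295, 123, 63, 10
Step 2: The winning bid is the highest: 463
Step 3: The payment equals the second-highest bid: 389
Step 4: Surplus = winner's bid - payment = 463 - 389 = 74

74


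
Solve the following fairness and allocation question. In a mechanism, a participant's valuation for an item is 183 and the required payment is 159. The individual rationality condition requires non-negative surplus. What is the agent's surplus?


Step 1: Surplus = value - payment = 183 - 159 = 24
Step 2: IR is satisfied (surplus >= 0)

24


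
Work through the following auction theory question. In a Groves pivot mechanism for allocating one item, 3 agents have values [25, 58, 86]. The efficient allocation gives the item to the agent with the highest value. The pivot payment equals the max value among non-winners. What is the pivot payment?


Step 1: The efficient winner is agent 2 with value 86
Step 2: Other agents' values: [25, 58]
Step 3: Pivot payment = max(others) = 58
Step 4: The winner pays 58

58
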